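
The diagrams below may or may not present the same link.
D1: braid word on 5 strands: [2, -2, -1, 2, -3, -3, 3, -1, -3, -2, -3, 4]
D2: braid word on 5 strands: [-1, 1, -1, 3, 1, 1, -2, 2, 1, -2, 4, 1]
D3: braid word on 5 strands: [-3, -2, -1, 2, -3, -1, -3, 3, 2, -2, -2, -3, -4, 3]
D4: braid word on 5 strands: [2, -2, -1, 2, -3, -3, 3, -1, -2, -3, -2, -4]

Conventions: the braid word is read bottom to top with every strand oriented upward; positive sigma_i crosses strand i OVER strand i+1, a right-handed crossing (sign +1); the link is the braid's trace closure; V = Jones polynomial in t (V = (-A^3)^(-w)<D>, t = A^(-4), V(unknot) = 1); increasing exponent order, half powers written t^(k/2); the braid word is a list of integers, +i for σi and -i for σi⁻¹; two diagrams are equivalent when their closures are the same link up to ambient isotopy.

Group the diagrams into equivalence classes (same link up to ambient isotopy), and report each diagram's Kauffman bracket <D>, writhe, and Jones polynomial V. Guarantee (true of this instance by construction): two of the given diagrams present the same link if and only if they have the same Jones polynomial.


grouping into links: {D1, D3, D4} | {D2}
V(D1) = -t^-6 + t^-5 - t^-4 + 2t^-3 - t^-2 + t^-1  (w -4, c 12, <D> = A^-8 - A^-4 + 2 - A^4 + A^8 - A^12)
V(D2) = t + t^3 - t^4  [12 crossings, <D> = -A^-4 + 1 + A^8, w = +4]
V(D3) = -t^-6 + t^-5 - t^-4 + 2t^-3 - t^-2 + t^-1  [14 crossings, <D> = A^-14 - A^-10 + 2A^-6 - A^-2 + A^2 - A^6, w = -6]
D4 (bracket A^-14 - A^-10 + 2A^-6 - A^-2 + A^2 - A^6; 12 crossings at w = -6): V = -t^-6 + t^-5 - t^-4 + 2t^-3 - t^-2 + t^-1
key observation: comparing 4 Jones polynomials yields 2 groups


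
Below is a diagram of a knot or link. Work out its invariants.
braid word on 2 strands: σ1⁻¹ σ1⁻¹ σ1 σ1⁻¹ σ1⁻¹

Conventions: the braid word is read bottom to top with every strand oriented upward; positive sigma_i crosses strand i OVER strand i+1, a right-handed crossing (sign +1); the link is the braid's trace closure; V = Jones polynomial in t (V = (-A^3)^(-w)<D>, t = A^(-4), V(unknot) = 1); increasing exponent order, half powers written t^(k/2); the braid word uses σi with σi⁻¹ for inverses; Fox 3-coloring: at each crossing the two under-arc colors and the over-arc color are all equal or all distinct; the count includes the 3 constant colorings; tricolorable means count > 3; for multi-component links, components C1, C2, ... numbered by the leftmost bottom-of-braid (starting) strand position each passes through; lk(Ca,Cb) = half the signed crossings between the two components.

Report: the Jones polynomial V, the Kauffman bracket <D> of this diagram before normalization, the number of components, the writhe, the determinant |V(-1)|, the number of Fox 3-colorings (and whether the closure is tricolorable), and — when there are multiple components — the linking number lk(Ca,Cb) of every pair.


Jones polynomial: V(t) = -t^-4 + t^-3 + t^-1
<D> = -A^-5 - A^3 + A^7; writhe -3
components 1, writhe -3 (5 crossings)
3-colorings: 9 of 3^5, det 3 — tricolorable
note: a (2,3) torus form — a single generator 3 times


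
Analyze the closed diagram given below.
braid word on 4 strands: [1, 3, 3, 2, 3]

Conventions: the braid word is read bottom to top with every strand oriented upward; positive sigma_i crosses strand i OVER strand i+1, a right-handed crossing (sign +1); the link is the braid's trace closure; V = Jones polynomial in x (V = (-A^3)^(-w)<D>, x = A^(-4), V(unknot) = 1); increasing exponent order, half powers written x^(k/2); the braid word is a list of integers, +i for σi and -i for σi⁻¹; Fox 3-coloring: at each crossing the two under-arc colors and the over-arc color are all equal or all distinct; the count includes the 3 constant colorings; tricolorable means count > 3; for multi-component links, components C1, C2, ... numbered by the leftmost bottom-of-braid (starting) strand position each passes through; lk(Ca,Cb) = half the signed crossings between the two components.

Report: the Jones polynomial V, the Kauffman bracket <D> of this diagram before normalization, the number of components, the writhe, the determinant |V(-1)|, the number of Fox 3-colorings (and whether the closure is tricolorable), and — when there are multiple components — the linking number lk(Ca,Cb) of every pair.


Jones polynomial: V(x) = x + x^3 - x^4
<D> = A^-1 - A^3 - A^11; writhe +5
components 1, writhe +5 (5 crossings)
3-colorings: 9 of 3^5, det 3 — tricolorable
note: w = +5 shifts under R1 moves; the (-A^3)^(-5) factor cancels that in V


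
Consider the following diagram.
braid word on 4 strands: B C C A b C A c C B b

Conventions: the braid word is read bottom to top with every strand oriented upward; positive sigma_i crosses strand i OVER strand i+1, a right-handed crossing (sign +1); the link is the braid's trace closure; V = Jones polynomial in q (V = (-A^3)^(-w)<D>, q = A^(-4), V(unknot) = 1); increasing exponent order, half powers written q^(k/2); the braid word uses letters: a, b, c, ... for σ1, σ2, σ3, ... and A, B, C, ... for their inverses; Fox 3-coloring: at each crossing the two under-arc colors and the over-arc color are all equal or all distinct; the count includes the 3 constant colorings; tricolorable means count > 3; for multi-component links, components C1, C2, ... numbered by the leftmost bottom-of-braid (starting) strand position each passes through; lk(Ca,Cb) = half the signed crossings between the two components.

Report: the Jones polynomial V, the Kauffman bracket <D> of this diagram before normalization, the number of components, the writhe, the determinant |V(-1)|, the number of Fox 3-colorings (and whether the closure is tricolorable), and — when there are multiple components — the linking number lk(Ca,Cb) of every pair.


Jones polynomial: V(q) = -q^-6 + q^-5 - q^-4 + 2q^-3 - q^-2 + q^-1
<D> = -A^-11 + A^-7 - 2A^-3 + A - A^5 + A^9; writhe -5
components 1, writhe -5 (11 crossings)
3-colorings: 3 of 3^11, det 7 — not tricolorable
note: w = -5 shifts under R1 moves; the (-A^3)^(5) factor cancels that in V


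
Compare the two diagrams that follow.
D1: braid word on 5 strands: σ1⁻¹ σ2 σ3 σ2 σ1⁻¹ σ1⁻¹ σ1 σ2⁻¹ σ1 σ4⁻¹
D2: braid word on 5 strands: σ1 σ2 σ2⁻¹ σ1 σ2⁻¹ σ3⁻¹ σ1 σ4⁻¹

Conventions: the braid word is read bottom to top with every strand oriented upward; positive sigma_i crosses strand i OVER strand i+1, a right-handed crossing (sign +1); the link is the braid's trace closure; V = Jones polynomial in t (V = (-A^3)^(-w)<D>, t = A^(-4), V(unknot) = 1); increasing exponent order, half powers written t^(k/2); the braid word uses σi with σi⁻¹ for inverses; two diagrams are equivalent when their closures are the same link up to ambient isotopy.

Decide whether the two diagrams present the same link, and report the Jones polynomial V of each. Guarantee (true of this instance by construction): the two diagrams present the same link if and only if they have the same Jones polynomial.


equivalent: no
V(D1) = 1  (w 0, c 10, <D> = 1)
V(D2) = t + t^3 - t^4  [8 crossings, <D> = -A^-16 + A^-12 + A^-4, w = 0]
key observation: 2 values of V(t) split the 2 diagrams


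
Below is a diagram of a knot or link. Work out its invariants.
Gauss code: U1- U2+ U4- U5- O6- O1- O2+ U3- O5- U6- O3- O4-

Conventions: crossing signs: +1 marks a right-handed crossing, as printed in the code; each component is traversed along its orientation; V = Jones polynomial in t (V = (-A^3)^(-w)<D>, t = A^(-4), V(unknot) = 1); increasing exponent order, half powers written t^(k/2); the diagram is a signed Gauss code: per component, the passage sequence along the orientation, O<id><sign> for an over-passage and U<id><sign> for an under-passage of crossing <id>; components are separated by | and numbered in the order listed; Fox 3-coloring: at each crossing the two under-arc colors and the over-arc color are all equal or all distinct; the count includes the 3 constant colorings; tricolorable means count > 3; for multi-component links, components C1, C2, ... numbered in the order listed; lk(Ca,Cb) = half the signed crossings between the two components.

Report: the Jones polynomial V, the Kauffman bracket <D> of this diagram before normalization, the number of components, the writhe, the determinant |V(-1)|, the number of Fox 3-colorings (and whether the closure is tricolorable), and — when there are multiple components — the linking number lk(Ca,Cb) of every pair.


V(t) = -t^-4 + t^-3 + t^-1
bracket: A^-8 + 1 - A^4, w = -4
1 component, writhe -4, over 6 crossings
det 3, colorings 9 of 3^6 — tricolorable
observation: |V(-1)| = 3: so tricolorable, since 3 divides 3


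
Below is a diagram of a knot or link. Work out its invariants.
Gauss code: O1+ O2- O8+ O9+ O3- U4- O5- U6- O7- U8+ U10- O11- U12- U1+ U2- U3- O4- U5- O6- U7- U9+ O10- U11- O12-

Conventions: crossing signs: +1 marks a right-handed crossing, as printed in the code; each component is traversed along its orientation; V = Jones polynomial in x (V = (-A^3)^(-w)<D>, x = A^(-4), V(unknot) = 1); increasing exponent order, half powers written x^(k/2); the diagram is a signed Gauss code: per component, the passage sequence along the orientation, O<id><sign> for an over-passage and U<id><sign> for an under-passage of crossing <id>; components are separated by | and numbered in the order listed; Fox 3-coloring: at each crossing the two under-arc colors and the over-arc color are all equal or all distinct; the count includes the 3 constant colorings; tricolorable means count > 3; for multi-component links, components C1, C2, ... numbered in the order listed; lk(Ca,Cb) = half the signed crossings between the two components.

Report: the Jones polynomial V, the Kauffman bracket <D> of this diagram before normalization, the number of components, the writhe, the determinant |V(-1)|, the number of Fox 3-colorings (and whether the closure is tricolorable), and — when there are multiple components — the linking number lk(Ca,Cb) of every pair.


V = -x^-10 + x^-9 - x^-8 + x^-7 - x^-6 + x^-5 + x^-3
<D> = A^-6 + A^2 - A^6 + A^10 - A^14 + A^18 - A^22 (w = -6)
1 component over 12 crossings, w = -6
3 Fox colorings among 3^12, |V(-1)| = 7: not tricolorable
why: |V(-1)| = 7: so not tricolorable, since 3 does not divide 7


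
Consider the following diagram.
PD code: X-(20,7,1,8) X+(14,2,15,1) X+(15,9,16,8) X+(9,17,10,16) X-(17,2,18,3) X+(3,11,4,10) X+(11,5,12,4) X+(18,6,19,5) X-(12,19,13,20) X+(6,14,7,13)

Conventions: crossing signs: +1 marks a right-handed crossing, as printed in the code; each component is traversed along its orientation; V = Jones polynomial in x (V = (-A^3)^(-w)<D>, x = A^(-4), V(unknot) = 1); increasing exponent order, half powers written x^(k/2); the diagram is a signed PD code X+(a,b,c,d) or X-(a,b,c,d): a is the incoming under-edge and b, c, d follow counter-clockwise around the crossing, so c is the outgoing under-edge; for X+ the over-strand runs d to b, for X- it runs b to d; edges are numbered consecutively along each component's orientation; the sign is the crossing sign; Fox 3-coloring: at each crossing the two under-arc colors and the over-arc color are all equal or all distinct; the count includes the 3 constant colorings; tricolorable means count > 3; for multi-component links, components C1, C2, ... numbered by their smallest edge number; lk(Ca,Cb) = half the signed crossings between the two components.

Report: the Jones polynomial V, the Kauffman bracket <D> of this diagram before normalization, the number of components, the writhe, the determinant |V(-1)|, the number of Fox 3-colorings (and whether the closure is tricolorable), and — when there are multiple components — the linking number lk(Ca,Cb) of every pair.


V(x) = -1 + 4x - 5x^2 + 7x^3 - 7x^4 + 6x^5 - 5x^6 + 3x^7 - x^8
bracket: -A^-20 + 3A^-16 - 5A^-12 + 6A^-8 - 7A^-4 + 7 - 5A^4 + 4A^8 - A^12, w = +4
1 component, writhe +4, over 10 crossings
det 39, colorings 9 of 3^10 — tricolorable
observation: det 39 = |V(-1)|; divisible by 3, so tricolorable


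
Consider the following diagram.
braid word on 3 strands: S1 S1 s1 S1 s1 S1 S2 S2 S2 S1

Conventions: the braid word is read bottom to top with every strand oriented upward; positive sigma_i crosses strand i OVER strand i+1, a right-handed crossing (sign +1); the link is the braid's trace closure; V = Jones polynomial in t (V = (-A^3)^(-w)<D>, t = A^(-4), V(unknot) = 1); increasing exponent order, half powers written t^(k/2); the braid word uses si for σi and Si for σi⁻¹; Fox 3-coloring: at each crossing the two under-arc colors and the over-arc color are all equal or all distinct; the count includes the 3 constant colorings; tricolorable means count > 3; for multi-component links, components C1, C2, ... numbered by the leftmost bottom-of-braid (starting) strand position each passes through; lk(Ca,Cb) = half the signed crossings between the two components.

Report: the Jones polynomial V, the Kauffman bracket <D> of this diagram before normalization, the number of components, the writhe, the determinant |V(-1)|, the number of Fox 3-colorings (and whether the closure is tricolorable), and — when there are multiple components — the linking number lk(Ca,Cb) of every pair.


V = t^-8 - 2t^-7 + t^-6 - 2t^-5 + 2t^-4 + t^-2
<D> = A^-10 + 2A^-2 - 2A^2 + A^6 - 2A^10 + A^14 (w = -6)
1 component over 10 crossings, w = -6
27 Fox colorings among 3^10, |V(-1)| = 9: tricolorable
why: the span of V is 6, forcing >= 6 crossings in any diagram


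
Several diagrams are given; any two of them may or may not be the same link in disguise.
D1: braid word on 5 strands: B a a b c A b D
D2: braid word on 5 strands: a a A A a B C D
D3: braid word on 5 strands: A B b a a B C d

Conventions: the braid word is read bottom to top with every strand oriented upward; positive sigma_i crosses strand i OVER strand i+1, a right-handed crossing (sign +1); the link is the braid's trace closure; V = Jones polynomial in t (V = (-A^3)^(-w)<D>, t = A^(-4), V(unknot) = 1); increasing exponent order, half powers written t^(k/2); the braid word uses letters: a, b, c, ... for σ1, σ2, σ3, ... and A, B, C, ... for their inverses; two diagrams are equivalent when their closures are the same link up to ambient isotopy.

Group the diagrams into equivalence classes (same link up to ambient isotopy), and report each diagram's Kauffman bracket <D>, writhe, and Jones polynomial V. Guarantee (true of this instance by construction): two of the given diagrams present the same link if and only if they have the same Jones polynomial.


equivalence classes: {D1, D2, D3}
D1 (bracket A^6; 8 crossings at w = +2): V = 1
V(D2) = 1  [8 crossings, <D> = A^-6, w = -2]
V(D3) = 1  [8 crossings, <D> = 1, w = 0]
key observation: one V(t) for all 3 diagrams — one class (guaranteed)


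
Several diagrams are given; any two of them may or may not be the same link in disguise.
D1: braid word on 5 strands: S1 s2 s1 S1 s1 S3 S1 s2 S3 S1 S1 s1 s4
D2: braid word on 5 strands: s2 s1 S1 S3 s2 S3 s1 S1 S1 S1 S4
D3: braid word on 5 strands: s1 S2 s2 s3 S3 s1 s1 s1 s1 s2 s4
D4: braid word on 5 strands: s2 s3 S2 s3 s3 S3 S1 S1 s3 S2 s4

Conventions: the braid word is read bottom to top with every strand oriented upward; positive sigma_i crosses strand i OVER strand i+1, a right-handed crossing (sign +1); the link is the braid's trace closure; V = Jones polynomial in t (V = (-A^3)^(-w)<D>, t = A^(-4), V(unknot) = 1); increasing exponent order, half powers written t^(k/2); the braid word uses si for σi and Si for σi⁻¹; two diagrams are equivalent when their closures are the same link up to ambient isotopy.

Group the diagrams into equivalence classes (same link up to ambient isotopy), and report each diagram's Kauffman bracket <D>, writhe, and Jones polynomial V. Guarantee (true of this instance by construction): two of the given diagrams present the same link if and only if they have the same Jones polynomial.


grouping into links: {D1, D2} | {D3} | {D4}
V(D1) = -t^(-9/2) + t^(-7/2) - 2t^(-5/2) + 2t^(-3/2) - 2t^(-1/2) + t^(1/2) - t^(3/2)  (w -1, c 13, <D> = A^-9 - A^-5 + 2A^-1 - 2A^3 + 2A^7 - A^11 + A^15)
D2 (bracket A^-15 - A^-11 + 2A^-7 - 2A^-3 + 2A - A^5 + A^9; 11 crossings at w = -3): V = -t^(-9/2) + t^(-7/2) - 2t^(-5/2) + 2t^(-3/2) - 2t^(-1/2) + t^(1/2) - t^(3/2)
V(D3) = -t^(3/2) - t^(5/2) - t^(7/2) + t^(15/2)  [11 crossings, <D> = -A^-9 + A^7 + A^11 + A^15, w = +7]
D4 (bracket -A^-11 + A^-7 - A^-3 + 2A + A^9; 11 crossings at w = +1): V = -t^(-3/2) - 2t^(1/2) + t^(3/2) - t^(5/2) + t^(7/2)
key observation: 3 values of V(t) split the 4 diagrams


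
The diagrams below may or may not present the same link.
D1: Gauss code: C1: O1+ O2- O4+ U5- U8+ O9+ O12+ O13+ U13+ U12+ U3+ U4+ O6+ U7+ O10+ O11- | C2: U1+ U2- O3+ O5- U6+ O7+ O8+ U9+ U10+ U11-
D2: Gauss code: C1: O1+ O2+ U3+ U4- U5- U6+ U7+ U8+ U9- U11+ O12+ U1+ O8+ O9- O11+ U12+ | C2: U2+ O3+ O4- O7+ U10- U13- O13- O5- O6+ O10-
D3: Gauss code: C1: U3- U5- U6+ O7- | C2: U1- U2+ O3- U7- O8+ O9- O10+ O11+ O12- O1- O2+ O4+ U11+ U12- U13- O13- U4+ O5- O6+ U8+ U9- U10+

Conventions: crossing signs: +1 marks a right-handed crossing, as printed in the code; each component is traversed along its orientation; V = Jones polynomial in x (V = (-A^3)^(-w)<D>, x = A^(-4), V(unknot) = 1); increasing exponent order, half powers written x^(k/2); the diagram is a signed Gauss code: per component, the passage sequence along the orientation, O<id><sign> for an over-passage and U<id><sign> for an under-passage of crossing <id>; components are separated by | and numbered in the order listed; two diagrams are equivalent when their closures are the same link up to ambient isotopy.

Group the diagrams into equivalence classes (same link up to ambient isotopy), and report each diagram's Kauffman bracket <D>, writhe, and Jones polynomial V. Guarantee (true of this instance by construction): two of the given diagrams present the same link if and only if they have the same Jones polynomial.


grouping into links: {D1} | {D2} | {D3}
V(D1) = -x^(3/2) + x^(5/2) - 3x^(7/2) + 2x^(9/2) - 2x^(11/2) + 2x^(13/2) - x^(15/2)  (w +7, c 13, <D> = A^-9 - 2A^-5 + 2A^-1 - 2A^3 + 3A^7 - A^11 + A^15)
V(D2) = -x^(3/2) - 2x^(7/2) + x^(9/2) - x^(11/2) + x^(13/2)  (w +3, c 13, <D> = -A^-17 + A^-13 - A^-9 + 2A^-5 + A^3)
V(D3) = -x^(-5/2) - x^(-1/2)  [13 crossings, <D> = A^-1 + A^7, w = -1]
why: V(x) takes 3 values over 3 diagrams, fixing the grouping


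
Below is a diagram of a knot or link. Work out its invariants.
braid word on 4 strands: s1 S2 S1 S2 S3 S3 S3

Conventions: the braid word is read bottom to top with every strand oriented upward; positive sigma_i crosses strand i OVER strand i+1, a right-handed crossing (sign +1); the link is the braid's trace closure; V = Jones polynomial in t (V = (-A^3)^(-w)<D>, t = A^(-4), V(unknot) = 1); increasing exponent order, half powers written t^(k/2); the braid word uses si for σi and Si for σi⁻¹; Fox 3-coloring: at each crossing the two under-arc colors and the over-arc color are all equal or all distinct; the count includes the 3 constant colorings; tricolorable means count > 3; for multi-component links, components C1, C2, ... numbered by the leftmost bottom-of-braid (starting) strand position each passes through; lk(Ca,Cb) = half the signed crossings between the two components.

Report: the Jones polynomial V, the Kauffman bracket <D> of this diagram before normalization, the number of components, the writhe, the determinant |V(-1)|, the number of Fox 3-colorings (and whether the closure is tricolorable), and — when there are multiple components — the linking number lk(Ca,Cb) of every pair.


V(t) = -t^-4 + t^-3 + t^-1
bracket: -A^-11 - A^-3 + A, w = -5
1 component, writhe -5, over 7 crossings
det 3, colorings 9 of 3^7 — tricolorable
observation: det 3 = |V(-1)|; divisible by 3, so tricolorable


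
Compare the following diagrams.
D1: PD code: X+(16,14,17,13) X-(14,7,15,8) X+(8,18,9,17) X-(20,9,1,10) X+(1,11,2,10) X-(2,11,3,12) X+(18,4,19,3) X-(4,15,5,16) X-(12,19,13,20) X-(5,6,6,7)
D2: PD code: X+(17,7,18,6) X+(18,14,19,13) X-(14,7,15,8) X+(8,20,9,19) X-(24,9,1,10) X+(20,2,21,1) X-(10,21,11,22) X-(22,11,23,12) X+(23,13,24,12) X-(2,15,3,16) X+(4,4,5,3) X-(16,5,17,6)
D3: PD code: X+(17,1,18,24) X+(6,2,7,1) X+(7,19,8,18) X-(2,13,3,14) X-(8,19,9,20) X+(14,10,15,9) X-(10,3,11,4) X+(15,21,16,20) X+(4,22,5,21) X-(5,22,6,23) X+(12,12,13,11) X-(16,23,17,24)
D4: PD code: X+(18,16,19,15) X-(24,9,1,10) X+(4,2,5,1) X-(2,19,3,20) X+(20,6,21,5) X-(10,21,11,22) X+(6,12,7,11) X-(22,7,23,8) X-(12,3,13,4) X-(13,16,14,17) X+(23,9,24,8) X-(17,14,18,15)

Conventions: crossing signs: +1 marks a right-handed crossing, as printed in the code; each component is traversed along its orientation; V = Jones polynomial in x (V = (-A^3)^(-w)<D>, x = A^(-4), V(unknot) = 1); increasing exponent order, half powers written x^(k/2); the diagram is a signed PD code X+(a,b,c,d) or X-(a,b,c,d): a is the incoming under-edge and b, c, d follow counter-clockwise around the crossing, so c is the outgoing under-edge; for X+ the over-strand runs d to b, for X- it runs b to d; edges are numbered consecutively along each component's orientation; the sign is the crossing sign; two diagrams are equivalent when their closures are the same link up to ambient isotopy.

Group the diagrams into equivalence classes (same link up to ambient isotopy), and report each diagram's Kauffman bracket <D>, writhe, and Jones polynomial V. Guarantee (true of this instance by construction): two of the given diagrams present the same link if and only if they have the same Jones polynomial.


classes: {D1, D2, D4} | {D3}
V(D1) = x^-4 - 2x^-3 + 3x^-2 - 4x^-1 + 4 - 3x + 3x^2 - x^3  [10 crossings, <D> = -A^-18 + 3A^-14 - 3A^-10 + 4A^-6 - 4A^-2 + 3A^2 - 2A^6 + A^10, w = -2]
V(D2) = x^-4 - 2x^-3 + 3x^-2 - 4x^-1 + 4 - 3x + 3x^2 - x^3  (w 0, c 12, <D> = -A^-12 + 3A^-8 - 3A^-4 + 4 - 4A^4 + 3A^8 - 2A^12 + A^16)
D3 (bracket A^-2 - A^2 + A^6 - A^10 + A^14; 12 crossings at w = +2): V = x^-2 - x^-1 + 1 - x + x^2
V(D4) = x^-4 - 2x^-3 + 3x^-2 - 4x^-1 + 4 - 3x + 3x^2 - x^3  (w -2, c 12, <D> = -A^-18 + 3A^-14 - 3A^-10 + 4A^-6 - 4A^-2 + 3A^2 - 2A^6 + A^10)
note: comparing 4 Jones polynomials yields 2 groups


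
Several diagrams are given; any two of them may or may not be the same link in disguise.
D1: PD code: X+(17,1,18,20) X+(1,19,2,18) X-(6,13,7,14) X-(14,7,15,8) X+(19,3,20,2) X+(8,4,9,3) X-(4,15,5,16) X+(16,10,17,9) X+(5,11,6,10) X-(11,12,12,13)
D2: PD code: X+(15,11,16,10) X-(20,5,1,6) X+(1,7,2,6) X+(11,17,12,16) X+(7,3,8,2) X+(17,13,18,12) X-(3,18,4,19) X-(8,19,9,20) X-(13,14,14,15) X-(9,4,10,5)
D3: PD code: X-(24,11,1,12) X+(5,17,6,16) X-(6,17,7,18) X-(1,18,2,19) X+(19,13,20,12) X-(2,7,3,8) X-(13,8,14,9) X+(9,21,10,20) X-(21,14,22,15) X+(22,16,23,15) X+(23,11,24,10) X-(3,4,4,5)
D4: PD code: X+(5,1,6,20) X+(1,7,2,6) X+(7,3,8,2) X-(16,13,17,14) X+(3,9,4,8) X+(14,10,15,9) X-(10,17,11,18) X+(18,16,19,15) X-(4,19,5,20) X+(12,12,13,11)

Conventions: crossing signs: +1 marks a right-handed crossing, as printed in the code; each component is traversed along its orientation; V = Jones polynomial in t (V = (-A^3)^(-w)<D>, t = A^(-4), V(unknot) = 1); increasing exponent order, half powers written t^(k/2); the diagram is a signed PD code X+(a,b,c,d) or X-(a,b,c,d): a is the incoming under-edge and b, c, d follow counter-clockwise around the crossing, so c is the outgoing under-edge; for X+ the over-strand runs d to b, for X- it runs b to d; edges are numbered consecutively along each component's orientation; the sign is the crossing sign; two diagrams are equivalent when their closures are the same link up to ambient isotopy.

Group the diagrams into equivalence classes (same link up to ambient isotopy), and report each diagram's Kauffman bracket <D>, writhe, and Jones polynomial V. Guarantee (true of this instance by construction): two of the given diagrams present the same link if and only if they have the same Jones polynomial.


grouping into links: {D1, D4} | {D2} | {D3}
V(D1) = t^-1 - 1 + 2t - 3t^2 + 3t^3 - 2t^4 + 2t^5 - t^6  (w +2, c 10, <D> = -A^-18 + 2A^-14 - 2A^-10 + 3A^-6 - 3A^-2 + 2A^2 - A^6 + A^10)
V(D2) = t + t^3 - t^4  [10 crossings, <D> = -A^-16 + A^-12 + A^-4, w = 0]
V(D3) = t^-2 - t^-1 + 1 - t + t^2  [12 crossings, <D> = A^-14 - A^-10 + A^-6 - A^-2 + A^2, w = -2]
V(D4) = t^-1 - 1 + 2t - 3t^2 + 3t^3 - 2t^4 + 2t^5 - t^6  (w +4, c 10, <D> = -A^-12 + 2A^-8 - 2A^-4 + 3 - 3A^4 + 2A^8 - A^12 + A^16)
why: comparing 4 Jones polynomials yields 3 groups


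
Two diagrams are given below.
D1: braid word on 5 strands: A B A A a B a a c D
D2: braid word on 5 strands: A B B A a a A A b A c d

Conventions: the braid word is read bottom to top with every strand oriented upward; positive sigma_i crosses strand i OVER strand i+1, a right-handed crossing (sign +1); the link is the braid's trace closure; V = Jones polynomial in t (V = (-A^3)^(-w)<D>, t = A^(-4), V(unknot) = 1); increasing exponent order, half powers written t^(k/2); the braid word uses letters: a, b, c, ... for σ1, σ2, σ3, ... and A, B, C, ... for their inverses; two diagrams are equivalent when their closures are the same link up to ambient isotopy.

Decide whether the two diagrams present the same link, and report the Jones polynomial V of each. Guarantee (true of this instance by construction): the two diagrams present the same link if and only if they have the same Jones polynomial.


same link: no
V(D1) = 1  [10 crossings, <D> = A^-6, w = -2]
V(D2) = -t^-6 + t^-5 - t^-4 + 2t^-3 - t^-2 + t^-1  (w -2, c 12, <D> = A^-2 - A^2 + 2A^6 - A^10 + A^14 - A^18)
note: 2 classes among 2 diagrams; unequal V(t) rules out equality


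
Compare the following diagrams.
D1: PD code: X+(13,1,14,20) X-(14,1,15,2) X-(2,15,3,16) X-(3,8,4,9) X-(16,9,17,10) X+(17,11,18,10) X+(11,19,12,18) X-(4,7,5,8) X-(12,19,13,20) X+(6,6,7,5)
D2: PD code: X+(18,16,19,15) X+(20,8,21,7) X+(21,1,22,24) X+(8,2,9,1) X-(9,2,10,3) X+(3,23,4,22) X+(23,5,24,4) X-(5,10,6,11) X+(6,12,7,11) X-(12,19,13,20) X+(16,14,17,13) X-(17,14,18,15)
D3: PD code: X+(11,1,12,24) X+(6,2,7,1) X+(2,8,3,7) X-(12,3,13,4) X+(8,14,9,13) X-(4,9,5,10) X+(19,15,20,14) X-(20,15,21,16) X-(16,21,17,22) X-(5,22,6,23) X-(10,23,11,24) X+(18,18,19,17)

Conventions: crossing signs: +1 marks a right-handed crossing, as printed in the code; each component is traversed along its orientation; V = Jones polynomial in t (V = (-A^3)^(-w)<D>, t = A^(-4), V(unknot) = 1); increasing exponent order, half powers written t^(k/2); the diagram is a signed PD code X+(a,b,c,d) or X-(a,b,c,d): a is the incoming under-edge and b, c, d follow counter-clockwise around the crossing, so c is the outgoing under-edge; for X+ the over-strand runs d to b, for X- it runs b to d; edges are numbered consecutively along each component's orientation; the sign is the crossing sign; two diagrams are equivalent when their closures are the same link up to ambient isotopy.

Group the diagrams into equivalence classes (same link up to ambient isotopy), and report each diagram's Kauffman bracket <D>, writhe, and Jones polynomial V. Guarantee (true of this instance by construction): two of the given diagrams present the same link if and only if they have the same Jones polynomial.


classes: {D1} | {D2} | {D3}
V(D1) = 1  [10 crossings, <D> = A^-6, w = -2]
D2 (bracket -A^-4 + 1 + A^8; 12 crossings at w = +4): V = t + t^3 - t^4
V(D3) = t^-2 - t^-1 + 1 - t + t^2  [12 crossings, <D> = A^-8 - A^-4 + 1 - A^4 + A^8, w = 0]
note: comparing 3 Jones polynomials yields 3 groups


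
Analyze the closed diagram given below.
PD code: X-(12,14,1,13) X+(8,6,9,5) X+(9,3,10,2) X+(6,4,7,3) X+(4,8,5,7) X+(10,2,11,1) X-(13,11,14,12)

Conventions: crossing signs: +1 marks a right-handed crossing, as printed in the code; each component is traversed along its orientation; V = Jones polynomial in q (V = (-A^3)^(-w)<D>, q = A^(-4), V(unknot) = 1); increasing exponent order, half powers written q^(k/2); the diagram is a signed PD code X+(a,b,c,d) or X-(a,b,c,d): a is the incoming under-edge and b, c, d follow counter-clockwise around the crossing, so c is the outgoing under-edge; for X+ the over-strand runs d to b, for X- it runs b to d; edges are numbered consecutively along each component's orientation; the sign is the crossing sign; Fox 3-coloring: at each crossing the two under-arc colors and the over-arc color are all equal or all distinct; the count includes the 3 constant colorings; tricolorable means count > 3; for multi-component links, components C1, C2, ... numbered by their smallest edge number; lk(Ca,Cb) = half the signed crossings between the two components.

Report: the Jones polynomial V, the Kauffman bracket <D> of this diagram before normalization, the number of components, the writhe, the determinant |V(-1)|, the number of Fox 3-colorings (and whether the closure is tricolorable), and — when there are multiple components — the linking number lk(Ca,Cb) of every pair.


V = -q^(-3/2) - 2q^(1/2) + q^(3/2) - q^(5/2) + q^(7/2)
<D> = -A^-5 + A^-1 - A^3 + 2A^7 + A^15 (w = +3)
2 components over 7 crossings, w = +3
lk(C1,C2): -1
9 Fox colorings among 3^7, |V(-1)| = 6: tricolorable
why: summing lk over 1 pair gives -1


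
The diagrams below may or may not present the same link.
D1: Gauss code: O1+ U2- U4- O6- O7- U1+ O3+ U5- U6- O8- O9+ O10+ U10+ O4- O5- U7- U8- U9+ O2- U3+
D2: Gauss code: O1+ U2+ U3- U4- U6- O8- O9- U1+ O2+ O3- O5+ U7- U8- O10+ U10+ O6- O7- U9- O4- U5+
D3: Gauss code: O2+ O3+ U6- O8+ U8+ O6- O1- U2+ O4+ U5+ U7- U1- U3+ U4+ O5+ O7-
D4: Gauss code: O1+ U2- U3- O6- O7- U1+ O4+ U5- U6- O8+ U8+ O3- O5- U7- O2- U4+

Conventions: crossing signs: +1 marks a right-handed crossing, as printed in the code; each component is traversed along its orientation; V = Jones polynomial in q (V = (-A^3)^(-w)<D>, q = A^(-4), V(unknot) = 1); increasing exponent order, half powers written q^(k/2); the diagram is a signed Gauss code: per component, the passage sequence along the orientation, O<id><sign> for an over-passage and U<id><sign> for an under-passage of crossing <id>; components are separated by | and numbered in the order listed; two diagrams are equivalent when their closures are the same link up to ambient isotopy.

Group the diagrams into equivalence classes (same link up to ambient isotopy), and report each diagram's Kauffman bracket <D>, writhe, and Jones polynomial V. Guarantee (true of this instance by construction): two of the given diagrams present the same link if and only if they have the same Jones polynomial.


equivalence classes: {D1, D2, D4} | {D3}
D1 (bracket A^-10 - A^-6 + 2A^-2 - 2A^2 + 2A^6 - 2A^10 + A^14; 10 crossings at w = -2): V = q^-5 - 2q^-4 + 2q^-3 - 2q^-2 + 2q^-1 - 1 + q
V(D2) = q^-5 - 2q^-4 + 2q^-3 - 2q^-2 + 2q^-1 - 1 + q  [10 crossings, <D> = A^-10 - A^-6 + 2A^-2 - 2A^2 + 2A^6 - 2A^10 + A^14, w = -2]
V(D3) = 1  [8 crossings, <D> = A^6, w = +2]
D4 (bracket A^-10 - A^-6 + 2A^-2 - 2A^2 + 2A^6 - 2A^10 + A^14; 8 crossings at w = -2): V = q^-5 - 2q^-4 + 2q^-3 - 2q^-2 + 2q^-1 - 1 + q
observation: comparing 4 Jones polynomials yields 2 groups


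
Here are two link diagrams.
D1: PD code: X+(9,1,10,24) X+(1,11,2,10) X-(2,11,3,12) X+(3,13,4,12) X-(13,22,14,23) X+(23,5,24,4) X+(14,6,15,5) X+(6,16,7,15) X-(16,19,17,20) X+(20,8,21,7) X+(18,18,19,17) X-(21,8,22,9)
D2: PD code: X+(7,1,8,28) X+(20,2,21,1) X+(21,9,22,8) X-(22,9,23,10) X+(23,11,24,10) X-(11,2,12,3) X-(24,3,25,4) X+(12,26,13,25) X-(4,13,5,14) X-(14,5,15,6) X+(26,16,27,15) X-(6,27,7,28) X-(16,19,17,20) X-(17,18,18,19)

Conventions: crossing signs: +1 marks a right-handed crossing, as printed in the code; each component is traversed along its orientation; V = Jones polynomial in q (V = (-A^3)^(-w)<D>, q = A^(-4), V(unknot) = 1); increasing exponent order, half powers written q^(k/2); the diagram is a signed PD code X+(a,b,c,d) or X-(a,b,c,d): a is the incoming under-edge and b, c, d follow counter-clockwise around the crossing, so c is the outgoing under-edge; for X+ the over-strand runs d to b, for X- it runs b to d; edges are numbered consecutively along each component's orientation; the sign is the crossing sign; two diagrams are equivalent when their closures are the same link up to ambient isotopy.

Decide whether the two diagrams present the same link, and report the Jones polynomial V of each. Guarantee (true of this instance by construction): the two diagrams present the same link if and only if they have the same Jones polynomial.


same link: no
V(D1) = q - q^2 + 2q^3 - q^4 + q^5 - q^6  [12 crossings, <D> = -A^-12 + A^-8 - A^-4 + 2 - A^4 + A^8, w = +4]
V(D2) = -q^-3 + 2q^-2 - 2q^-1 + 3 - 2q + 2q^2 - q^3  (w -2, c 14, <D> = -A^-18 + 2A^-14 - 2A^-10 + 3A^-6 - 2A^-2 + 2A^2 - A^6)
note: 2 values of V(q) split the 2 diagrams


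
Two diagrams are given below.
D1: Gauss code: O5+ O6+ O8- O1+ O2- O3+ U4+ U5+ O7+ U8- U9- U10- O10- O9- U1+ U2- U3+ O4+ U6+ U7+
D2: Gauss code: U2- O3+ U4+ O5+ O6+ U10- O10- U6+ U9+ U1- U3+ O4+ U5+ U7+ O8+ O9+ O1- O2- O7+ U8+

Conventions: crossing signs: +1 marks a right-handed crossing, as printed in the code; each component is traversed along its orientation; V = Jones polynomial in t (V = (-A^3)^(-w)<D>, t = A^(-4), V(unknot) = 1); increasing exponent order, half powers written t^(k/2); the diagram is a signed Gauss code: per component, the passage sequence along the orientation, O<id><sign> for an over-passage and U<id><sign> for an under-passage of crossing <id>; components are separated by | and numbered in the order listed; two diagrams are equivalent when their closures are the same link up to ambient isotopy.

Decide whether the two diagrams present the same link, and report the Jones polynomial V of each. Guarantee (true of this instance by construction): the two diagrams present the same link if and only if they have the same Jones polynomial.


same link: yes
V(D1) = t + t^3 - t^4  [10 crossings, <D> = -A^-10 + A^-6 + A^2, w = +2]
V(D2) = t + t^3 - t^4  (w +4, c 10, <D> = -A^-4 + 1 + A^8)
note: from 10 to 10 crossings by R-moves: one link, two diagrams


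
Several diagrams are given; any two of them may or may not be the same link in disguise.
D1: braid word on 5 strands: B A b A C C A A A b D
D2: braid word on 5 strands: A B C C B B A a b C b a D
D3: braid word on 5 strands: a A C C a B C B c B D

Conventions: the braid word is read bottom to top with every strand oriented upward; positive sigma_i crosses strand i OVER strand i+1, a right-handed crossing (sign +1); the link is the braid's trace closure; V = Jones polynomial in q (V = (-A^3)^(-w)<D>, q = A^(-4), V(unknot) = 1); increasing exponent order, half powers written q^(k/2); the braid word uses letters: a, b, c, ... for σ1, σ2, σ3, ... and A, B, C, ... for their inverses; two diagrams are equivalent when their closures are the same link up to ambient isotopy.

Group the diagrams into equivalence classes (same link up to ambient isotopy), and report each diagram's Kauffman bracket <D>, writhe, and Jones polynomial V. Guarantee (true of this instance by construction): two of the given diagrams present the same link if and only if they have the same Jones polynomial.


classes: {D1} | {D2} | {D3}
V(D1) = q^(-19/2) - q^(-17/2) + 2q^(-15/2) - 2q^(-13/2) + q^(-11/2) - 2q^(-9/2) - q^(-5/2)  [11 crossings, <D> = A^-11 + 2A^-3 - A + 2A^5 - 2A^9 + A^13 - A^17, w = -7]
D2 (bracket A^-13 + A^-9 + A^-5 - A^3; 13 crossings at w = -5): V = q^(-9/2) - q^(-5/2) - q^(-3/2) - q^(-1/2)
V(D3) = q^(-13/2) - q^(-11/2) + q^(-9/2) - 2q^(-7/2) - q^(-3/2)  [11 crossings, <D> = A^-9 + 2A^-1 - A^3 + A^7 - A^11, w = -5]
note: 3 classes among 3 diagrams; unequal V(q) rules out equality


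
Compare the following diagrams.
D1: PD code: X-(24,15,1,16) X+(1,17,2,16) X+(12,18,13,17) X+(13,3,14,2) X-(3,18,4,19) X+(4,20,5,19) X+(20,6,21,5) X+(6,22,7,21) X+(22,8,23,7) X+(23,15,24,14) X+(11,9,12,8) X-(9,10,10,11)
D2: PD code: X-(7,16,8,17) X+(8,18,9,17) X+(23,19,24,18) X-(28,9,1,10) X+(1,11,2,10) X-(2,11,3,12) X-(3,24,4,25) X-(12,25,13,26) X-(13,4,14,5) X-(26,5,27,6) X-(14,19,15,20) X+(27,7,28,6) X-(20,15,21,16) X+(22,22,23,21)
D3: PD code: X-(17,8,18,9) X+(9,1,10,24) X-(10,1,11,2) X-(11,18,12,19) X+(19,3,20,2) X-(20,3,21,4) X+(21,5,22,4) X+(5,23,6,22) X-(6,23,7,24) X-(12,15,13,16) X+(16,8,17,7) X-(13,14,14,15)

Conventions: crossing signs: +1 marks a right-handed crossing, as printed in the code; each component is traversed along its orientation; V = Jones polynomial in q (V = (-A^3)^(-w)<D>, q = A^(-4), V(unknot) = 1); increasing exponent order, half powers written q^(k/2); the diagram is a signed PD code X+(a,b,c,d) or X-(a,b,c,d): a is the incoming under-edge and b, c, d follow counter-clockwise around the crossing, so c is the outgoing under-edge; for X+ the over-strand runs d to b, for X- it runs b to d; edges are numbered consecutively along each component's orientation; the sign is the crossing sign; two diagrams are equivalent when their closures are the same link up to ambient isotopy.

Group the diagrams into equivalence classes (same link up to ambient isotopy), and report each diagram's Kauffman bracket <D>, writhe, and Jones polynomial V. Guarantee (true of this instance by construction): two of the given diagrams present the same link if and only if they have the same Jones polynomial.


grouping into links: {D1} | {D2} | {D3}
V(D1) = q^2 + q^4 - q^5 + q^6 - q^7  (w +6, c 12, <D> = -A^-10 + A^-6 - A^-2 + A^2 + A^10)
V(D2) = -q^-4 + q^-3 + q^-1  (w -4, c 14, <D> = A^-8 + 1 - A^4)
V(D3) = 1  [12 crossings, <D> = A^-6, w = -2]
why: 3 values of V(q) split the 3 diagrams


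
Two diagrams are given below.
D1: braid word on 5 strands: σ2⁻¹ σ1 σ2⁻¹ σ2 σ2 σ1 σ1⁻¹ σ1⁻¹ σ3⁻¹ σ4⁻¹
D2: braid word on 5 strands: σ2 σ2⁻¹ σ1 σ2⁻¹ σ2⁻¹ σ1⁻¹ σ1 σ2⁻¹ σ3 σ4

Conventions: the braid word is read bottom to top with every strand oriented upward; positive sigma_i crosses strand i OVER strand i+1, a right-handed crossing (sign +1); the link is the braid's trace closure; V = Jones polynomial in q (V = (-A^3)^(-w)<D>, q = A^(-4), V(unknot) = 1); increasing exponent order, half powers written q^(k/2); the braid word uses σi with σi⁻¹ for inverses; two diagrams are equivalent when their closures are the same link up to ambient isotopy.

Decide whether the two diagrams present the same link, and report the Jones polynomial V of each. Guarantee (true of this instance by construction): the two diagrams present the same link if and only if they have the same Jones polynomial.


equivalent: no
D1 (bracket A^-6; 10 crossings at w = -2): V = 1
V(D2) = -q^-4 + q^-3 + q^-1  [10 crossings, <D> = A^4 + A^12 - A^16, w = 0]
observation: 2 values of V(q) split the 2 diagrams


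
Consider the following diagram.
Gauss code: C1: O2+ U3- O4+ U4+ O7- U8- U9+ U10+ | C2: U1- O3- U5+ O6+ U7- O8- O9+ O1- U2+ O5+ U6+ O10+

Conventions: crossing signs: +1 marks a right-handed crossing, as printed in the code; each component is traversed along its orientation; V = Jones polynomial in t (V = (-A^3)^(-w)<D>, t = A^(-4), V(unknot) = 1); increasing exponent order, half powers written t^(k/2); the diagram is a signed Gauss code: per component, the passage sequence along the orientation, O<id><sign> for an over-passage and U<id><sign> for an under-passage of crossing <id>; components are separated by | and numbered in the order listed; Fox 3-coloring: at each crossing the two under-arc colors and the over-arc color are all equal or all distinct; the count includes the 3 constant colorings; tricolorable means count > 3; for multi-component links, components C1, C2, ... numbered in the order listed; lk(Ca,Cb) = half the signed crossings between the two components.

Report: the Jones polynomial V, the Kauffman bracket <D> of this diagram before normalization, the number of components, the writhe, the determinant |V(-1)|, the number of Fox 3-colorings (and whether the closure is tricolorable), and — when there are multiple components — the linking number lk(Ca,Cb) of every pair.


Jones polynomial: V(t) = t^(-5/2) - 3t^(-3/2) + 3t^(-1/2) - 5t^(1/2) + 4t^(3/2) - 4t^(5/2) + 3t^(7/2) - t^(9/2)
<D> = -A^-12 + 3A^-8 - 4A^-4 + 4 - 5A^4 + 3A^8 - 3A^12 + A^16; writhe +2
components 2, writhe +2 (10 crossings)
linking number lk(C1,C2) = 0
3-colorings: 9 of 3^10, det 24 — tricolorable
note: w = +2 (over 10 crossings) is diagram-only; (-A^3)^(-2) removes it from V


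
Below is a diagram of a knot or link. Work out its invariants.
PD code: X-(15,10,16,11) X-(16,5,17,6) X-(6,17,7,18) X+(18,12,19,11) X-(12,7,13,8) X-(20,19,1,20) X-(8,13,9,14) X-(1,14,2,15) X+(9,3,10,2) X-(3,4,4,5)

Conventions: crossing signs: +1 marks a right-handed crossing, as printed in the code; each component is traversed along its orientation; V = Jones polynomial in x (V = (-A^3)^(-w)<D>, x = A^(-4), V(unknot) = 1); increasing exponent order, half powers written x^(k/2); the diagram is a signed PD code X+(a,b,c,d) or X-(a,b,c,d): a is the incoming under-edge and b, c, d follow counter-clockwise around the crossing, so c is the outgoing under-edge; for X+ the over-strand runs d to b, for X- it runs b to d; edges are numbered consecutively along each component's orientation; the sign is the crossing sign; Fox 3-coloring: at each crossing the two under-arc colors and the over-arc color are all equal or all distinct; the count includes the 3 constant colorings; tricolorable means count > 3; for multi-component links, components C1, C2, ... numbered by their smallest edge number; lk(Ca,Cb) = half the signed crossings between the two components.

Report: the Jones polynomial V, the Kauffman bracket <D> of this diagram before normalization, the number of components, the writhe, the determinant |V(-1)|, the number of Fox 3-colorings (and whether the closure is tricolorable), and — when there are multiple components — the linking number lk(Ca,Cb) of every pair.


V = x^-7 - 2x^-6 + 2x^-5 - 3x^-4 + 3x^-3 - 2x^-2 + 2x^-1
<D> = 2A^-14 - 2A^-10 + 3A^-6 - 3A^-2 + 2A^2 - 2A^6 + A^10 (w = -6)
1 component over 10 crossings, w = -6
9 Fox colorings among 3^10, |V(-1)| = 15: tricolorable
why: the span of V is 6, forcing >= 6 crossings in any diagram
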